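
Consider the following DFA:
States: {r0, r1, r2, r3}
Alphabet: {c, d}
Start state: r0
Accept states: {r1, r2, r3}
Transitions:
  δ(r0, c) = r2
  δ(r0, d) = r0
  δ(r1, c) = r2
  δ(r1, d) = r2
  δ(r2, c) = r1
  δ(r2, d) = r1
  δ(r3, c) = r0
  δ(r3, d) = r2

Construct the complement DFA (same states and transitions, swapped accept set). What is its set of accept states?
Complement accept states = All states \ Original accept states
= {r0, r1, r2, r3} \ {r1, r2, r3}
{r0}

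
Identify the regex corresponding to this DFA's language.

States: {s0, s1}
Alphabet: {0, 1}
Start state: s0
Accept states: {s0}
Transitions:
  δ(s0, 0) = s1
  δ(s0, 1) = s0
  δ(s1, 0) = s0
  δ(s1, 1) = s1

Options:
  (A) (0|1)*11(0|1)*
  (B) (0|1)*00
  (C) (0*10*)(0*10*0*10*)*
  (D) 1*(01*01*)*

Check each option against the DFA on short strings; one disagreement eliminates an option:
  (A) (0|1)*11(0|1)*: on ε the DFA stays in s0 and accepts (s0 ∈ Accept), but the regex does not match it → eliminate
  (B) (0|1)*00: on ε the DFA stays in s0 and accepts (s0 ∈ Accept), but the regex does not match it → eliminate
  (C) (0*10*)(0*10*0*10*)*: on ε the DFA stays in s0 and accepts (s0 ∈ Accept), but the regex does not match it → eliminate
  (D) 1*(01*01*)*: agrees with the DFA on every string of length ≤ 6
Only (D) is consistent with the DFA.
(D) 1*(01*01*)*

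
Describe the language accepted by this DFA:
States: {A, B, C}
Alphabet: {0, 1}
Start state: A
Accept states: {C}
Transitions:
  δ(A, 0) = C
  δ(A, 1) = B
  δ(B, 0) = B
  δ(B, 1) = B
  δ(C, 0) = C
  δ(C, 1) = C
Testing a few strings:
  '0' → accept
  '101' → reject
  '011' → accept
  '1' → reject
State roles: A=no input read; B=started with 1 (dead); C=started with 0
All binary strings starting with 0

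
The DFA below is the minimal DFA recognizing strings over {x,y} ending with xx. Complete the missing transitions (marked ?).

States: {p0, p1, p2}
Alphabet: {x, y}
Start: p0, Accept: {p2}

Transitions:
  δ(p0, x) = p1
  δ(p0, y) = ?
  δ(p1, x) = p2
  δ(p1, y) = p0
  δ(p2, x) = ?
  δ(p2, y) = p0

From the language and accept set, identify what each state tracks — p0: last symbol not x; p1: one trailing x; p2: two trailing x's.
Each missing δ(q, a) is the state matching the new tracked value after reading a.
δ(p0, y) = p0; δ(p2, x) = p2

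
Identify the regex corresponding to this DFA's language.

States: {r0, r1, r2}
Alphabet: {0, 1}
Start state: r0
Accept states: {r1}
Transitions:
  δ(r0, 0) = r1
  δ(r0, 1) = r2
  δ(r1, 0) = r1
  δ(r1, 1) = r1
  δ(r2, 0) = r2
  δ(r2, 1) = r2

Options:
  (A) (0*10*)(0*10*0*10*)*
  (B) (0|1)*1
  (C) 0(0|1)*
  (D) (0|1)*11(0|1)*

Check each option against the DFA on short strings; one disagreement eliminates an option:
  (A) (0*10*)(0*10*0*10*)*: on '0' the DFA goes r0 → r1 and accepts (r1 ∈ Accept), but the regex does not match it → eliminate
  (B) (0|1)*1: on '0' the DFA goes r0 → r1 and accepts (r1 ∈ Accept), but the regex does not match it → eliminate
  (C) 0(0|1)*: agrees with the DFA on every string of length ≤ 6
  (D) (0|1)*11(0|1)*: on '0' the DFA goes r0 → r1 and accepts (r1 ∈ Accept), but the regex does not match it → eliminate
Only (C) is consistent with the DFA.
(C) 0(0|1)*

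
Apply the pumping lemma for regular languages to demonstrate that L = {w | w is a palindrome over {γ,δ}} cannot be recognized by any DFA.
Assume L is regular with pumping length p. Idea: pumping the leading γ-block breaks the symmetry.
Choose s = γ^p δ γ^p (a palindrome of length 2p+1 ≥ p). By the pumping lemma, s = xyz with |xy| ≤ p, |y| > 0, so y = γ^k with k > 0 (xy lies entirely in the first γ^p). Then xy²z = γ^(p+k) δ γ^p, which is not a palindrome since p+k ≠ p.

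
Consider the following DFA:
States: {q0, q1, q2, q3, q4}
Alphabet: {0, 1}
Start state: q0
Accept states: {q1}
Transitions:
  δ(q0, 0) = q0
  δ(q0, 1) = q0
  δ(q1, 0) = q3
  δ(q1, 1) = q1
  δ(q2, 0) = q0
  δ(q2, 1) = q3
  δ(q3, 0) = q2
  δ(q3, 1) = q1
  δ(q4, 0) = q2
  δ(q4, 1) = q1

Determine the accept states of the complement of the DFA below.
Complement accept states = All states \ Original accept states
= {q0, q1, q2, q3, q4} \ {q1}
{q0, q2, q3, q4}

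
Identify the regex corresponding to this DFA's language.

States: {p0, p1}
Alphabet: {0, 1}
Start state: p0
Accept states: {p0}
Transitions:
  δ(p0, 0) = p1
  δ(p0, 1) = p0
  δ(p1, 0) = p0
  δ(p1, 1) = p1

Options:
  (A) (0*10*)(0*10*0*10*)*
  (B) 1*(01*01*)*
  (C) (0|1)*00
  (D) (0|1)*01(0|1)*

Check each option against the DFA on short strings; one disagreement eliminates an option:
  (A) (0*10*)(0*10*0*10*)*: on ε the DFA stays in p0 and accepts (p0 ∈ Accept), but the regex does not match it → eliminate
  (B) 1*(01*01*)*: agrees with the DFA on every string of length ≤ 6
  (C) (0|1)*00: on ε the DFA stays in p0 and accepts (p0 ∈ Accept), but the regex does not match it → eliminate
  (D) (0|1)*01(0|1)*: on ε the DFA stays in p0 and accepts (p0 ∈ Accept), but the regex does not match it → eliminate
Only (B) is consistent with the DFA.
(B) 1*(01*01*)*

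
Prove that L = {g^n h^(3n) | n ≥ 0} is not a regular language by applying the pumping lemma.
Assume L is regular with pumping length p. Idea: pumping the g-block breaks the 1:3 ratio.
Choose s = g^p h^(3p) (length 4p ≥ p). By the pumping lemma, s = xyz with |xy| ≤ p, |y| > 0, so y = g^k with k ≥ 1. Then xy²z = g^(p+k) h^(3p). For this to be in L we would need 3p = 3(p+k), i.e. 3k = 0, contradicting k ≥ 1. So xy²z ∉ L.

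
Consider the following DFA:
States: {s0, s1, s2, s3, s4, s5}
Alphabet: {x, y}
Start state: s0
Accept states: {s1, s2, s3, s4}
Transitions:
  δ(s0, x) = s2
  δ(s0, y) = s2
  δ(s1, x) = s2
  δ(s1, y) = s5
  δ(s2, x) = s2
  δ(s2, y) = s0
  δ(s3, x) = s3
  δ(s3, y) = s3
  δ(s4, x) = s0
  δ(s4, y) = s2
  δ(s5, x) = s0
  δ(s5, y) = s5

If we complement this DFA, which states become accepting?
Complement accept states = All states \ Original accept states
= {s0, s1, s2, s3, s4, s5} \ {s1, s2, s3, s4}
{s0, s5}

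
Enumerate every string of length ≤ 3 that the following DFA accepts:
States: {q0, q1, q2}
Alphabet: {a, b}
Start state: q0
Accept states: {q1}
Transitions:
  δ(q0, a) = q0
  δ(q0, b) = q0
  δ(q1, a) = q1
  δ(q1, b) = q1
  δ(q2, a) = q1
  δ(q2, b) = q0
None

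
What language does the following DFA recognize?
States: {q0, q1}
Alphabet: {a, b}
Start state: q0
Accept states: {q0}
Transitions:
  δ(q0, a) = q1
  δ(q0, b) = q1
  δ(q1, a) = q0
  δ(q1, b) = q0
Testing a few strings:
  'bba' → reject
  'a' → reject
  'aab' → reject
  'abb' → reject
State roles: q0=even length so far; q1=odd length so far
All strings over {a,b} of even length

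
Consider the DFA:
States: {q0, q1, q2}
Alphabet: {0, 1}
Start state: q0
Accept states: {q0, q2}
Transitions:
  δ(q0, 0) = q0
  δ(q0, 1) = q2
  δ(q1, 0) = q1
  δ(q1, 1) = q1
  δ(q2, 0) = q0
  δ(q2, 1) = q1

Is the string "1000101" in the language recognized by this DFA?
Processing string "1000101":
  q0 --1--> q2
  q2 --0--> q0
  q0 --0--> q0
  q0 --0--> q0
  q0 --1--> q2
  q2 --0--> q0
  q0 --1--> q2
Final state: q2
Accept states: {q0, q2}
Yes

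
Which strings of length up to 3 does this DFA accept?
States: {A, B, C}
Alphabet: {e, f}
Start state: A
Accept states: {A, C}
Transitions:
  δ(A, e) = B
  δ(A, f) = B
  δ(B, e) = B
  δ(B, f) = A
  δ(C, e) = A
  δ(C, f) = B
ε, ef, ff, eef, fef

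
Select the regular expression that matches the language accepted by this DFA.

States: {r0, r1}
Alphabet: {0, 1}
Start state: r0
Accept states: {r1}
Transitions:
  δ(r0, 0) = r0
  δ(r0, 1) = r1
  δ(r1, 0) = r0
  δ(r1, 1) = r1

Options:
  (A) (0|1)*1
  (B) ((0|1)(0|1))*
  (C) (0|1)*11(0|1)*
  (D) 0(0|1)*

Check each option against the DFA on short strings; one disagreement eliminates an option:
  (A) (0|1)*1: agrees with the DFA on every string of length ≤ 6
  (B) ((0|1)(0|1))*: on ε the DFA stays in r0 and rejects (r0 ∉ Accept), but the regex matches it → eliminate
  (C) (0|1)*11(0|1)*: on '1' the DFA goes r0 → r1 and accepts (r1 ∈ Accept), but the regex does not match it → eliminate
  (D) 0(0|1)*: on '0' the DFA goes r0 → r0 and rejects (r0 ∉ Accept), but the regex matches it → eliminate
Only (A) is consistent with the DFA.
(A) (0|1)*1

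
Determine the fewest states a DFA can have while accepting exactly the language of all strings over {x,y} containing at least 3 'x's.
By Myhill–Nerode, count the distinguishable equivalence classes: 4 classes — having seen 0, 1, 2, or ≥3 copies of 'x'; any two classes i < j (j ≤ 3) are distinguished by the string x^(3−j), which takes class j to 3 copies (accepted) but leaves class i below 3 (rejected).
4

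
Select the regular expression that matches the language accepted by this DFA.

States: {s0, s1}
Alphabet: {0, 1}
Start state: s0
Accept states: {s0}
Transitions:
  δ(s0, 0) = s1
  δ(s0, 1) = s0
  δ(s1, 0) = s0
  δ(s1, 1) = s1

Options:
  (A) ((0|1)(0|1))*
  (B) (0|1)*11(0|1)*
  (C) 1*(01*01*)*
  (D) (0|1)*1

Check each option against the DFA on short strings; one disagreement eliminates an option:
  (A) ((0|1)(0|1))*: on '1' the DFA goes s0 → s0 and accepts (s0 ∈ Accept), but the regex does not match it → eliminate
  (B) (0|1)*11(0|1)*: on ε the DFA stays in s0 and accepts (s0 ∈ Accept), but the regex does not match it → eliminate
  (C) 1*(01*01*)*: agrees with the DFA on every string of length ≤ 6
  (D) (0|1)*1: on ε the DFA stays in s0 and accepts (s0 ∈ Accept), but the regex does not match it → eliminate
Only (C) is consistent with the DFA.
(C) 1*(01*01*)*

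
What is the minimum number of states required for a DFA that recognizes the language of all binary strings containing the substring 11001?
By Myhill–Nerode, count the distinguishable equivalence classes: 6 classes — one per longest suffix of the input that is a prefix of '11001' (lengths 0 through 4), plus an absorbing 'already seen 11001' class.
6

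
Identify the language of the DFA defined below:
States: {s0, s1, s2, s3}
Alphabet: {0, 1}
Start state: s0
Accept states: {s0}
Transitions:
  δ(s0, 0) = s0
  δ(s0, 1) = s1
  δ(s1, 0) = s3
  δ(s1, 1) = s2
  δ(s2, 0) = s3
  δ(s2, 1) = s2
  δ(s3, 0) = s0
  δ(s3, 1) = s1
Testing a few strings:
  '1111' → reject
  '0101' → reject
  '0000' → accept
  '10' → reject
State roles: s0=value ≡ 0 (mod 4); s1=value ≡ 1 (mod 4); s2=value ≡ 3 (mod 4); s3=value ≡ 2 (mod 4)
All binary strings representing a multiple of 4 (read in base 2; leading zeros allowed and ε counts as 0)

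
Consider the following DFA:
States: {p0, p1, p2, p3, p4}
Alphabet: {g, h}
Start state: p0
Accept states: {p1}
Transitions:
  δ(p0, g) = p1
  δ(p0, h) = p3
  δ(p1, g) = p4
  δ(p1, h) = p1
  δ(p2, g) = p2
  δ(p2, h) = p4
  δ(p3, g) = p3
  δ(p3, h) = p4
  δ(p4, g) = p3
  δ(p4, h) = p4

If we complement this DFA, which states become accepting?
Complement accept states = All states \ Original accept states
= {p0, p1, p2, p3, p4} \ {p1}
{p0, p2, p3, p4}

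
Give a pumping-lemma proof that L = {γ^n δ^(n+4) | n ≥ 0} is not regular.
Assume L is regular with pumping length p. Idea: pumping the γ-block breaks the fixed offset of 4.
Choose s = γ^p δ^(p+4) ∈ L. By the pumping lemma, s = xyz with |xy| ≤ p, |y| > 0, so y = γ^k with k ≥ 1. Then xy²z = γ^(p+k) δ^(p+4). For this to be in L we would need p+4 = (p+k)+4, i.e. k = 0, contradicting k ≥ 1. So xy²z ∉ L.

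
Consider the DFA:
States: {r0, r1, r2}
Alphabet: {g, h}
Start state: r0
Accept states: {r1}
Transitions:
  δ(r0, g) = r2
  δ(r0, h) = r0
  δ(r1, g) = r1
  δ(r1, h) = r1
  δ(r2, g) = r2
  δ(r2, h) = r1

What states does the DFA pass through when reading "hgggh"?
read 'h': r0 → r0
  read 'g': r0 → r2
  read 'g': r2 → r2
  read 'g': r2 → r2
  read 'h': r2 → r1
r0 -> r0 -> r2 -> r2 -> r2 -> r1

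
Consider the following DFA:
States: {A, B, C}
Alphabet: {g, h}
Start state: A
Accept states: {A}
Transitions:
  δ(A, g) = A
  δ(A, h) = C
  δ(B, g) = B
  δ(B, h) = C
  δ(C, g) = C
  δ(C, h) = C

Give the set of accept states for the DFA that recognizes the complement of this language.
Complement accept states = All states \ Original accept states
= {A, B, C} \ {A}
{B, C}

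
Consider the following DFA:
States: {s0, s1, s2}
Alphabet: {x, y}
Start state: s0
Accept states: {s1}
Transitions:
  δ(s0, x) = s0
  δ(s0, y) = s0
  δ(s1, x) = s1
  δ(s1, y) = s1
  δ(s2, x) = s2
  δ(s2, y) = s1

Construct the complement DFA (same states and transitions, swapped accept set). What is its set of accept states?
Complement accept states = All states \ Original accept states
= {s0, s1, s2} \ {s1}
{s0, s2}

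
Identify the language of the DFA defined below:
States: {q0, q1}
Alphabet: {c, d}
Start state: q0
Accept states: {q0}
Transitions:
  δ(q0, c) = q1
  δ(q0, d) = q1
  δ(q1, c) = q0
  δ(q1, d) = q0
Testing a few strings:
  'ddc' → reject
  'd' → reject
  'c' → reject
  'cc' → accept
State roles: q0=even length so far; q1=odd length so far
All strings over {c,d} of even length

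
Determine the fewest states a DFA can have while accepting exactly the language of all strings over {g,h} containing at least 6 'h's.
By Myhill–Nerode, count the distinguishable equivalence classes: 7 classes — having seen 0, 1, …, 5, or ≥6 copies of 'h'; any two classes i < j (j ≤ 6) are distinguished by the string h^(6−j), which takes class j to 6 copies (accepted) but leaves class i below 6 (rejected).
7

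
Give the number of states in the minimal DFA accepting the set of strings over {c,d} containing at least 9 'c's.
By Myhill–Nerode, count the distinguishable equivalence classes: 10 classes — having seen 0, 1, …, 8, or ≥9 copies of 'c'; any two classes i < j (j ≤ 9) are distinguished by the string c^(9−j), which takes class j to 9 copies (accepted) but leaves class i below 9 (rejected).
10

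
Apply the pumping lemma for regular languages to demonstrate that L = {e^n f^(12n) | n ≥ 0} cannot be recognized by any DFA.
Assume L is regular with pumping length p. Idea: pumping the e-block breaks the 1:12 ratio.
Choose s = e^p f^(12p) (length 13p ≥ p). By the pumping lemma, s = xyz with |xy| ≤ p, |y| > 0, so y = e^k with k ≥ 1. Then xy²z = e^(p+k) f^(12p). For this to be in L we would need 12p = 12(p+k), i.e. 12k = 0, contradicting k ≥ 1. So xy²z ∉ L.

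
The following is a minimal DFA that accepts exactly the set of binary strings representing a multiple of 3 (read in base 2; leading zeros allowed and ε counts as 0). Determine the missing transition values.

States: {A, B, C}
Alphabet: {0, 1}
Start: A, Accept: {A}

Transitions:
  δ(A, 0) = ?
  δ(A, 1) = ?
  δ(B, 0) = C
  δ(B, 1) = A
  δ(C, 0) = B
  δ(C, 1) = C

From the language and accept set, identify what each state tracks — A: value ≡ 0 (mod 3); B: value ≡ 1 (mod 3); C: value ≡ 2 (mod 3).
Each missing δ(q, a) is the state matching the new tracked value after reading a.
δ(A, 0) = A; δ(A, 1) = B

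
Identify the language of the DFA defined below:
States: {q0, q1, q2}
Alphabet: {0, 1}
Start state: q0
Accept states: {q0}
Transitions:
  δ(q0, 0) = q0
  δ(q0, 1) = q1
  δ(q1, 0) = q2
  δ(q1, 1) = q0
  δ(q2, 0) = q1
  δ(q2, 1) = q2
Testing a few strings:
  '00' → accept
  '11' → accept
  '0' → accept
  '10' → reject
State roles: q0=value ≡ 0 (mod 3); q1=value ≡ 1 (mod 3); q2=value ≡ 2 (mod 3)
All binary strings representing a multiple of 3 (read in base 2; leading zeros allowed and ε counts as 0)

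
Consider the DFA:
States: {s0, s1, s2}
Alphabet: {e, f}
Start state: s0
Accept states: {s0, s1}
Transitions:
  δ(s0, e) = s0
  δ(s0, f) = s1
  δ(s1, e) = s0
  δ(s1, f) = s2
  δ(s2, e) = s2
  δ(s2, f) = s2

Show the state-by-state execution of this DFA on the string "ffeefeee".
read 'f': s0 → s1
  read 'f': s1 → s2
  read 'e': s2 → s2
  read 'e': s2 → s2
  read 'f': s2 → s2
  read 'e': s2 → s2
  read 'e': s2 → s2
  read 'e': s2 → s2
s0 -> s1 -> s2 -> s2 -> s2 -> s2 -> s2 -> s2 -> s2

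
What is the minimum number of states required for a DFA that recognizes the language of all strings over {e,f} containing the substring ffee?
By Myhill–Nerode, count the distinguishable equivalence classes: 5 classes — one per longest suffix of the input that is a prefix of 'ffee' (lengths 0 through 3), plus an absorbing 'already seen ffee' class.
5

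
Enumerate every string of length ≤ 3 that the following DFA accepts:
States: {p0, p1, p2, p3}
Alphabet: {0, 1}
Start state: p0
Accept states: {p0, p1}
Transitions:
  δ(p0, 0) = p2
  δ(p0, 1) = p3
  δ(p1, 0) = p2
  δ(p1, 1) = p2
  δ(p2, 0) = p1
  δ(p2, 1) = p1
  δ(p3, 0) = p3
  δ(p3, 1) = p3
ε, 00, 01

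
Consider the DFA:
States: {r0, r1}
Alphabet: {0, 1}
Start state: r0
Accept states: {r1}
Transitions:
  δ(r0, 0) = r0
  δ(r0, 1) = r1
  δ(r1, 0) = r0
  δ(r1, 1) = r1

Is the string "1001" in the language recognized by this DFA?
Processing string "1001":
  r0 --1--> r1
  r1 --0--> r0
  r0 --0--> r0
  r0 --1--> r1
Final state: r1
Accept states: {r1}
Yes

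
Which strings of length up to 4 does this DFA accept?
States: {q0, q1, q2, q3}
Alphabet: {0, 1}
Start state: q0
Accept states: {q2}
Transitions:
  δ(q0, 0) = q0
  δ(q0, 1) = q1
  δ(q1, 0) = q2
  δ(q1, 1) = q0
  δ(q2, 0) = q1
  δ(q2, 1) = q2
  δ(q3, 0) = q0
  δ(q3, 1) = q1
10, 010, 101, 0010, 0101, 1000, 1011, 1110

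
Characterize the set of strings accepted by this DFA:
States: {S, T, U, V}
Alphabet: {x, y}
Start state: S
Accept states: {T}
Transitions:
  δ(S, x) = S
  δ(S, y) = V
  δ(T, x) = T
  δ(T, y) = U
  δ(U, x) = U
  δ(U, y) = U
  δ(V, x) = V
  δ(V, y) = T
Testing a few strings:
  'yxy' → accept
  'xy' → reject
  'yy' → accept
  'yxyy' → reject
State roles: S=zero y's; T=two y's; U=≥ three y's (dead); V=one y
All strings over {x,y} containing exactly two y's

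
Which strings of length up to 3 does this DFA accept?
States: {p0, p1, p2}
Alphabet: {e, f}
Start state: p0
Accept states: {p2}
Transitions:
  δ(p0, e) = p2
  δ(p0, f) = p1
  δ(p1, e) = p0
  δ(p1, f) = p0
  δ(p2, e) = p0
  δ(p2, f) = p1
e, eee, fee, ffe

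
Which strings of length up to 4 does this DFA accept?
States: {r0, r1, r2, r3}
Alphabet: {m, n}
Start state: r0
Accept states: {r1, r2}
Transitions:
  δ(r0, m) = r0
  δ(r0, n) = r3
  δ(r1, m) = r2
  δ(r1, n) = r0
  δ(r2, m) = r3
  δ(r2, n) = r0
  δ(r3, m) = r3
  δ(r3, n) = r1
nn, mnn, nmn, nnm, mmnn, mnmn, mnnm, nmmn, nmnm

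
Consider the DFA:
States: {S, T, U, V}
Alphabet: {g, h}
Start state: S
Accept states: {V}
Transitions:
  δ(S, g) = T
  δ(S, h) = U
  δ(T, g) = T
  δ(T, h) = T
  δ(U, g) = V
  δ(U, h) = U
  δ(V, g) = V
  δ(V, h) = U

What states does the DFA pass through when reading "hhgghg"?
read 'h': S → U
  read 'h': U → U
  read 'g': U → V
  read 'g': V → V
  read 'h': V → U
  read 'g': U → V
S -> U -> U -> V -> V -> U -> V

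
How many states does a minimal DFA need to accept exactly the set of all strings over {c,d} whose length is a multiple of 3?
By Myhill–Nerode, count the distinguishable equivalence classes: three classes — length mod 3.
3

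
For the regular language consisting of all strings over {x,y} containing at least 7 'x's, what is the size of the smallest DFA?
By Myhill–Nerode, count the distinguishable equivalence classes: 8 classes — having seen 0, 1, …, 6, or ≥7 copies of 'x'; any two classes i < j (j ≤ 7) are distinguished by the string x^(7−j), which takes class j to 7 copies (accepted) but leaves class i below 7 (rejected).
8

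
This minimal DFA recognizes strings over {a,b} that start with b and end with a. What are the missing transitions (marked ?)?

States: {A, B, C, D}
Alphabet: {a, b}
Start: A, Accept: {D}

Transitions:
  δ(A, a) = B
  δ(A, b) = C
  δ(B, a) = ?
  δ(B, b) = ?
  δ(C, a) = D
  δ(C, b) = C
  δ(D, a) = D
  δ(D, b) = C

From the language and accept set, identify what each state tracks — A: no input read; B: started with a (dead); C: started with b, last symbol b; D: started with b, last symbol a.
Each missing δ(q, a) is the state matching the new tracked value after reading a.
δ(B, a) = B; δ(B, b) = B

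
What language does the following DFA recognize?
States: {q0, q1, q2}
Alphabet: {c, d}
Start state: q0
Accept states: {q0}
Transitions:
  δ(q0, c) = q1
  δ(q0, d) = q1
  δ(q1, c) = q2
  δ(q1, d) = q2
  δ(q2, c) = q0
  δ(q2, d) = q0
Testing a few strings:
  'dddd' → reject
  'c' → reject
  'dcd' → accept
  'ccdc' → reject
State roles: q0=length ≡ 0 (mod 3); q1=length ≡ 1 (mod 3); q2=length ≡ 2 (mod 3)
All strings over {c,d} whose length is a multiple of 3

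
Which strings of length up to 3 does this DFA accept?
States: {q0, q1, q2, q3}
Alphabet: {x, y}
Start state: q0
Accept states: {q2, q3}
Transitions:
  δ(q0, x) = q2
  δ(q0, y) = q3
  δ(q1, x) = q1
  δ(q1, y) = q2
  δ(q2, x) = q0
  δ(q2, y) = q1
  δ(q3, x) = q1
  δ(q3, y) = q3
x, y, yy, xxx, xxy, xyy, yxy, yyy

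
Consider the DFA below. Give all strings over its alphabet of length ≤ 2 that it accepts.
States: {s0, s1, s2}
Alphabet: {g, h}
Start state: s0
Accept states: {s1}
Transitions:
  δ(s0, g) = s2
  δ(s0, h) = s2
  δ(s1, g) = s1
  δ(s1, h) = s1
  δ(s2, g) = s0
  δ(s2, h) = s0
None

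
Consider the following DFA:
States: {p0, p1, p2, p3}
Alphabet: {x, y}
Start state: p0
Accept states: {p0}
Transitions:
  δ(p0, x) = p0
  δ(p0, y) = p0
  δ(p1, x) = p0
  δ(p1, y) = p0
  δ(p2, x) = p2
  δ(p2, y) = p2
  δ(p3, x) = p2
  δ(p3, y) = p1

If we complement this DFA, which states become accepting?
Complement accept states = All states \ Original accept states
= {p0, p1, p2, p3} \ {p0}
{p1, p2, p3}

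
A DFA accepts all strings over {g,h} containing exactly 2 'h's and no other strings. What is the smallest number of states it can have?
By Myhill–Nerode, count the distinguishable equivalence classes: 4 classes — having seen 0, 1, 2, or >2 copies of 'h'; the count-2 class is the only accepting one and >2 is dead.
4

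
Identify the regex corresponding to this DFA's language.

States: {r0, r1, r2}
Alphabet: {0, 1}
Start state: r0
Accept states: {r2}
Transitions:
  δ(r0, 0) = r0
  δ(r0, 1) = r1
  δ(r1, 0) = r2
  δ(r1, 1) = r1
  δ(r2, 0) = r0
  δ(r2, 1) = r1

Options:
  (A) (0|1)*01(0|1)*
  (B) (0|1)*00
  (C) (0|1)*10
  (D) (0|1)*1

Check each option against the DFA on short strings; one disagreement eliminates an option:
  (A) (0|1)*01(0|1)*: on '01' the DFA goes r0 → r0 → r1 and rejects (r1 ∉ Accept), but the regex matches it → eliminate
  (B) (0|1)*00: on '00' the DFA goes r0 → r0 → r0 and rejects (r0 ∉ Accept), but the regex matches it → eliminate
  (C) (0|1)*10: agrees with the DFA on every string of length ≤ 6
  (D) (0|1)*1: on '1' the DFA goes r0 → r1 and rejects (r1 ∉ Accept), but the regex matches it → eliminate
Only (C) is consistent with the DFA.
(C) (0|1)*10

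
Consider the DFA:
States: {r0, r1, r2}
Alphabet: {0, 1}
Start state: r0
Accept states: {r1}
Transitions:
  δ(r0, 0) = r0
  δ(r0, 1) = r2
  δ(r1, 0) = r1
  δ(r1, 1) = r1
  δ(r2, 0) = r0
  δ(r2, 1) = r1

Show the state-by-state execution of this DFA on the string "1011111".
read '1': r0 → r2
  read '0': r2 → r0
  read '1': r0 → r2
  read '1': r2 → r1
  read '1': r1 → r1
  read '1': r1 → r1
  read '1': r1 → r1
r0 -> r2 -> r0 -> r2 -> r1 -> r1 -> r1 -> r1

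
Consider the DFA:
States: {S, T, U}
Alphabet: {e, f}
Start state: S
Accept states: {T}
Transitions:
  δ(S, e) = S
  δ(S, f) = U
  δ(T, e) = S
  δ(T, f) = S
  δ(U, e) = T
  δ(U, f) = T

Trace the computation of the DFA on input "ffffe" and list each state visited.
read 'f': S → U
  read 'f': U → T
  read 'f': T → S
  read 'f': S → U
  read 'e': U → T
S -> U -> T -> S -> U -> T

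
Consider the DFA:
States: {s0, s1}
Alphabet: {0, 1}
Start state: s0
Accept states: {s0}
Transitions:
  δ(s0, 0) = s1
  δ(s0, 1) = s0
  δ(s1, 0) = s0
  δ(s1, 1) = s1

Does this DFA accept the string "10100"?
Processing string "10100":
  s0 --1--> s0
  s0 --0--> s1
  s1 --1--> s1
  s1 --0--> s0
  s0 --0--> s1
Final state: s1
Accept states: {s0}
No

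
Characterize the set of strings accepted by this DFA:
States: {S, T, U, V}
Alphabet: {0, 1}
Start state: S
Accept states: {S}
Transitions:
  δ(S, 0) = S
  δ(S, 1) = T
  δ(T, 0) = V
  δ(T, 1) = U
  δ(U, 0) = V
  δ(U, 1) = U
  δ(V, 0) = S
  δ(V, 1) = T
Testing a few strings:
  '1100' → accept
  '0' → accept
  '00' → accept
  '000' → accept
State roles: S=value ≡ 0 (mod 4); T=value ≡ 1 (mod 4); U=value ≡ 3 (mod 4); V=value ≡ 2 (mod 4)
All binary strings representing a multiple of 4 (read in base 2; leading zeros allowed and ε counts as 0)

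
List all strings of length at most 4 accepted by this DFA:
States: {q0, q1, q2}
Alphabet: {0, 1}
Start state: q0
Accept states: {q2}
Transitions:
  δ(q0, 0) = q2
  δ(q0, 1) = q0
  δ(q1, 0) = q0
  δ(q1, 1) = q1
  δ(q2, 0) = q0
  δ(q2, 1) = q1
0, 10, 000, 110, 0010, 0100, 1000, 1110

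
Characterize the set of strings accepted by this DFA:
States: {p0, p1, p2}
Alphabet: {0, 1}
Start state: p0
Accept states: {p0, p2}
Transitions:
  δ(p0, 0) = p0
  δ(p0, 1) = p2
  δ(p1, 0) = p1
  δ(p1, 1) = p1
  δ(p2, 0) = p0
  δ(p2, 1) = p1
Testing a few strings:
  '1100' → reject
  '00' → accept
  '0' → accept
  '10' → accept
State roles: p0=last symbol not 1 (ok); p1=saw 11 (dead); p2=last symbol 1 (ok)
All binary strings with no two consecutive 1's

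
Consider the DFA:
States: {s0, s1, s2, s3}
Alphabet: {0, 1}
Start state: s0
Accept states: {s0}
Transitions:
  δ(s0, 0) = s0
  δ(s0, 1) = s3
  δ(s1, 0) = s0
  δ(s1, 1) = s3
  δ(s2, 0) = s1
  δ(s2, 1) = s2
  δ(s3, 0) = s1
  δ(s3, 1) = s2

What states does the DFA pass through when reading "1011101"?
read '1': s0 → s3
  read '0': s3 → s1
  read '1': s1 → s3
  read '1': s3 → s2
  read '1': s2 → s2
  read '0': s2 → s1
  read '1': s1 → s3
s0 -> s3 -> s1 -> s3 -> s2 -> s2 -> s1 -> s3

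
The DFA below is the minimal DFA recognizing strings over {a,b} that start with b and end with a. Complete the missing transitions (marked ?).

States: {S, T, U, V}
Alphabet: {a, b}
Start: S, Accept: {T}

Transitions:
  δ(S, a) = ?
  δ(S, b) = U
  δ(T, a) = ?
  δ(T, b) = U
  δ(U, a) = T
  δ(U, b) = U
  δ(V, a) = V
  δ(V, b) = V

From the language and accept set, identify what each state tracks — S: no input read; T: started with b, last symbol a; U: started with b, last symbol b; V: started with a (dead).
Each missing δ(q, a) is the state matching the new tracked value after reading a.
δ(S, a) = V; δ(T, a) = T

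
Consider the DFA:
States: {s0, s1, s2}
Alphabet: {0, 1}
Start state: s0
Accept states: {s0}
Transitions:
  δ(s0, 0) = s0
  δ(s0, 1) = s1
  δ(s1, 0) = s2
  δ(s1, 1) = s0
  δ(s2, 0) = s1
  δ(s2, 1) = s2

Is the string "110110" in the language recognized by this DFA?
Processing string "110110":
  s0 --1--> s1
  s1 --1--> s0
  s0 --0--> s0
  s0 --1--> s1
  s1 --1--> s0
  s0 --0--> s0
Final state: s0
Accept states: {s0}
Yes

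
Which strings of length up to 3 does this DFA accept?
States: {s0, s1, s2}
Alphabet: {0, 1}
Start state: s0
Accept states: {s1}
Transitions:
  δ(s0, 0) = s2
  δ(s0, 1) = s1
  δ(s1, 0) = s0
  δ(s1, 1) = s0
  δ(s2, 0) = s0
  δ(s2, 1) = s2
1, 001, 101, 111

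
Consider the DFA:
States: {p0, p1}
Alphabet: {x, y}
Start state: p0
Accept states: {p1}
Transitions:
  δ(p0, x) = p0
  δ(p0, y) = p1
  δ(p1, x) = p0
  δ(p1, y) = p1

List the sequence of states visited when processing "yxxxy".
read 'y': p0 → p1
  read 'x': p1 → p0
  read 'x': p0 → p0
  read 'x': p0 → p0
  read 'y': p0 → p1
p0 -> p1 -> p0 -> p0 -> p0 -> p1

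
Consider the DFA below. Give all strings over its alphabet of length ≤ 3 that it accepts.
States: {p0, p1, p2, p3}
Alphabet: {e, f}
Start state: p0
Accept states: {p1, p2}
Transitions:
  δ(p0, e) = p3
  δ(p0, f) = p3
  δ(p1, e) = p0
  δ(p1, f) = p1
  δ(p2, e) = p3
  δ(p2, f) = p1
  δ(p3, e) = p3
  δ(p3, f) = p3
None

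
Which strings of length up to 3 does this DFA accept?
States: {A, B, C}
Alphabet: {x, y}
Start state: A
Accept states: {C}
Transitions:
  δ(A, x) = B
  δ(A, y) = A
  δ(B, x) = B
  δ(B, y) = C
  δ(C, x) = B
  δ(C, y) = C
xy, xxy, xyy, yxy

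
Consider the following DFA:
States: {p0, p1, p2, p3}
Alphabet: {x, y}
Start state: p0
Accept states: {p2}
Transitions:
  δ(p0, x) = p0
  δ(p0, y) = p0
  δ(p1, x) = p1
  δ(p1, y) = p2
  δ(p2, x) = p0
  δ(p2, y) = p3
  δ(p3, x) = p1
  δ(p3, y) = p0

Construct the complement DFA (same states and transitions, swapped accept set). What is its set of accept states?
Complement accept states = All states \ Original accept states
= {p0, p1, p2, p3} \ {p2}
{p0, p1, p3}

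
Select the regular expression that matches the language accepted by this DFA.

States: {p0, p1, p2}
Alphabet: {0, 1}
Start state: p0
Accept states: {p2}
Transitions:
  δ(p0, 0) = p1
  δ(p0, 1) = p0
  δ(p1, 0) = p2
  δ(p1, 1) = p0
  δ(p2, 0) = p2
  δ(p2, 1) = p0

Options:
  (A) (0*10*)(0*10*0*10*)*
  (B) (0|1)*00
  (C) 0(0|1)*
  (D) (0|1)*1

Check each option against the DFA on short strings; one disagreement eliminates an option:
  (A) (0*10*)(0*10*0*10*)*: on '1' the DFA goes p0 → p0 and rejects (p0 ∉ Accept), but the regex matches it → eliminate
  (B) (0|1)*00: agrees with the DFA on every string of length ≤ 6
  (C) 0(0|1)*: on '0' the DFA goes p0 → p1 and rejects (p1 ∉ Accept), but the regex matches it → eliminate
  (D) (0|1)*1: on '1' the DFA goes p0 → p0 and rejects (p0 ∉ Accept), but the regex matches it → eliminate
Only (B) is consistent with the DFA.
(B) (0|1)*00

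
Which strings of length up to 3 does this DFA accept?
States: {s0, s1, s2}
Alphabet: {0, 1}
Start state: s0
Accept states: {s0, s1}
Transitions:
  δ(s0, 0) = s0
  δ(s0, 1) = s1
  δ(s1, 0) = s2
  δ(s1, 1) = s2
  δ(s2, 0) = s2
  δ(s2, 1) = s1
ε, 0, 1, 00, 01, 000, 001, 101, 111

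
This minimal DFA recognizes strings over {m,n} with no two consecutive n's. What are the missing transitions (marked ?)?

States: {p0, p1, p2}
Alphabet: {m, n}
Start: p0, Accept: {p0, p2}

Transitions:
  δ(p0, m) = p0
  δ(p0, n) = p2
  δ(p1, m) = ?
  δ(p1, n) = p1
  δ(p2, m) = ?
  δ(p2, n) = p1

From the language and accept set, identify what each state tracks — p0: last symbol not n (ok); p1: saw nn (dead); p2: last symbol n (ok).
Each missing δ(q, a) is the state matching the new tracked value after reading a.
δ(p1, m) = p1; δ(p2, m) = p0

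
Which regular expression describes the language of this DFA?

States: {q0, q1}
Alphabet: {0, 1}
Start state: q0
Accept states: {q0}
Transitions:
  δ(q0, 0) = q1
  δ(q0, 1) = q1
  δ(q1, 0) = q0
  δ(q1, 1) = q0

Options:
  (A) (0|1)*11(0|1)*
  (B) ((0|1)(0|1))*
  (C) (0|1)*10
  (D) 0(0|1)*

Check each option against the DFA on short strings; one disagreement eliminates an option:
  (A) (0|1)*11(0|1)*: on ε the DFA stays in q0 and accepts (q0 ∈ Accept), but the regex does not match it → eliminate
  (B) ((0|1)(0|1))*: agrees with the DFA on every string of length ≤ 6
  (C) (0|1)*10: on ε the DFA stays in q0 and accepts (q0 ∈ Accept), but the regex does not match it → eliminate
  (D) 0(0|1)*: on ε the DFA stays in q0 and accepts (q0 ∈ Accept), but the regex does not match it → eliminate
Only (B) is consistent with the DFA.
(B) ((0|1)(0|1))*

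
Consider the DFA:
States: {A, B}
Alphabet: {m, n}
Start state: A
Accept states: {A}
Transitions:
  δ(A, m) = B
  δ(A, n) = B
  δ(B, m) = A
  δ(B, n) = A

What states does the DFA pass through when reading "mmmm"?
read 'm': A → B
  read 'm': B → A
  read 'm': A → B
  read 'm': B → A
A -> B -> A -> B -> A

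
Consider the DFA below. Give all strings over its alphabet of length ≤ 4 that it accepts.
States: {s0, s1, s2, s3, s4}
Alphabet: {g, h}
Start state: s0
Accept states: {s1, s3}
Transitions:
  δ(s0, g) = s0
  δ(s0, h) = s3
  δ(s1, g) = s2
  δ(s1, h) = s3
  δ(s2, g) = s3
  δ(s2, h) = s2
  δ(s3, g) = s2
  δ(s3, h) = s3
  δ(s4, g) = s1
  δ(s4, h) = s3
h, gh, hh, ggh, ghh, hgg, hhh, gggh, gghh, ghgg, ghhh, hggh, hghg, hhgg, hhhh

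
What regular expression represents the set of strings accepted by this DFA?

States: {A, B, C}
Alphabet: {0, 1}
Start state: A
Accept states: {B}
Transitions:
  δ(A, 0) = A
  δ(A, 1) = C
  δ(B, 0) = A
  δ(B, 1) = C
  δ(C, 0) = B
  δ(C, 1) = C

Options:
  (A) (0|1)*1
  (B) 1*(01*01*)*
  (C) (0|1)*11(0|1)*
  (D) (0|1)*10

Check each option against the DFA on short strings; one disagreement eliminates an option:
  (A) (0|1)*1: on '1' the DFA goes A → C and rejects (C ∉ Accept), but the regex matches it → eliminate
  (B) 1*(01*01*)*: on ε the DFA stays in A and rejects (A ∉ Accept), but the regex matches it → eliminate
  (C) (0|1)*11(0|1)*: on '10' the DFA goes A → C → B and accepts (B ∈ Accept), but the regex does not match it → eliminate
  (D) (0|1)*10: agrees with the DFA on every string of length ≤ 6
Only (D) is consistent with the DFA.
(D) (0|1)*10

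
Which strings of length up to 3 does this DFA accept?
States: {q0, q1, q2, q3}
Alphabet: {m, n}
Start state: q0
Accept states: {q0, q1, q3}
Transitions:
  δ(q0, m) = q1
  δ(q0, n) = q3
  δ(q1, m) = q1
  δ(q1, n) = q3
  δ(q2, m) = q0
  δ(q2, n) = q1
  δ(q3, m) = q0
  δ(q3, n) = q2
ε, m, n, mm, mn, nm, mmm, mmn, mnm, nmm, nmn, nnm, nnn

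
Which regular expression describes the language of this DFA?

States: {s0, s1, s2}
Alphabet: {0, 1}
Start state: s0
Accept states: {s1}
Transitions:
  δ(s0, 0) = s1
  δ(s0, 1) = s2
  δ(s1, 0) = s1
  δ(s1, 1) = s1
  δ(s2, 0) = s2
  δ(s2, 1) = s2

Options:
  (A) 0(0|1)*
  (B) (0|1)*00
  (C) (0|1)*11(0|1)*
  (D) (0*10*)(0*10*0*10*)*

Check each option against the DFA on short strings; one disagreement eliminates an option:
  (A) 0(0|1)*: agrees with the DFA on every string of length ≤ 6
  (B) (0|1)*00: on '0' the DFA goes s0 → s1 and accepts (s1 ∈ Accept), but the regex does not match it → eliminate
  (C) (0|1)*11(0|1)*: on '0' the DFA goes s0 → s1 and accepts (s1 ∈ Accept), but the regex does not match it → eliminate
  (D) (0*10*)(0*10*0*10*)*: on '0' the DFA goes s0 → s1 and accepts (s1 ∈ Accept), but the regex does not match it → eliminate
Only (A) is consistent with the DFA.
(A) 0(0|1)*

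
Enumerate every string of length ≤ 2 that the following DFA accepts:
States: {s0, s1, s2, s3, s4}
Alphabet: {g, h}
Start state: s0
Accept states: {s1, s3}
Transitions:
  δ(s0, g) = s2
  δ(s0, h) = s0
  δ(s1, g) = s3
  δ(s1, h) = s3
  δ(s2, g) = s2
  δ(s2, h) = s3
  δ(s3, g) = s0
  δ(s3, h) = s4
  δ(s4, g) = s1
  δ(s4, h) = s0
gh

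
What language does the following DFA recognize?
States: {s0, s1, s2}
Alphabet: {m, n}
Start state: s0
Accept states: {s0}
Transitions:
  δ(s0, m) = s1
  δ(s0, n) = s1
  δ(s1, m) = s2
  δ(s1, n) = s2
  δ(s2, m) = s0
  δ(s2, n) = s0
Testing a few strings:
  'nnnm' → reject
  'nm' → reject
  'n' → reject
  'nnmm' → reject
State roles: s0=length ≡ 0 (mod 3); s1=length ≡ 1 (mod 3); s2=length ≡ 2 (mod 3)
All strings over {m,n} whose length is a multiple of 3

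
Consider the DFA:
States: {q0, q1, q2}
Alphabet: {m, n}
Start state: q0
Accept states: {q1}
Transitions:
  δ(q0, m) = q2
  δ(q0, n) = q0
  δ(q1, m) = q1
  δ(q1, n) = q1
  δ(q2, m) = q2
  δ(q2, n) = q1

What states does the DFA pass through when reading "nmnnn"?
read 'n': q0 → q0
  read 'm': q0 → q2
  read 'n': q2 → q1
  read 'n': q1 → q1
  read 'n': q1 → q1
q0 -> q0 -> q2 -> q1 -> q1 -> q1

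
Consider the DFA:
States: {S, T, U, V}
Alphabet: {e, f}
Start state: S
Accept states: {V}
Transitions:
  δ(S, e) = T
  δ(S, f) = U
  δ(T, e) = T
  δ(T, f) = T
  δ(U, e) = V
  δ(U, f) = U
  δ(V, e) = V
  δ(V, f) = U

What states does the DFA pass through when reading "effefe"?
read 'e': S → T
  read 'f': T → T
  read 'f': T → T
  read 'e': T → T
  read 'f': T → T
  read 'e': T → T
S -> T -> T -> T -> T -> T -> T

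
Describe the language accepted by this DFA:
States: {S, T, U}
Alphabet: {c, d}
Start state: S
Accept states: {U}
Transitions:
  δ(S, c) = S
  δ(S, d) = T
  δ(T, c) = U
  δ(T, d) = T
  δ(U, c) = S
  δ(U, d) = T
Testing a few strings:
  'dd' → reject
  'd' → reject
  'dc' → accept
  'c' → reject
State roles: S=no suffix match; T=one trailing d; U=suffix is dc
All strings over {c,d} ending with dc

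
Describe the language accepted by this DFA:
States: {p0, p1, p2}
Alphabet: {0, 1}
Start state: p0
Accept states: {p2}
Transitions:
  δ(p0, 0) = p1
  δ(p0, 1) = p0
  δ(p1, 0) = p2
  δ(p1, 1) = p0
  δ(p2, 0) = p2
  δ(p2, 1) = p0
Testing a few strings:
  '101' → reject
  '01' → reject
  '0010' → reject
  '1011' → reject
State roles: p0=last symbol not 0; p1=one trailing 0; p2=two trailing 0's
All binary strings ending with 00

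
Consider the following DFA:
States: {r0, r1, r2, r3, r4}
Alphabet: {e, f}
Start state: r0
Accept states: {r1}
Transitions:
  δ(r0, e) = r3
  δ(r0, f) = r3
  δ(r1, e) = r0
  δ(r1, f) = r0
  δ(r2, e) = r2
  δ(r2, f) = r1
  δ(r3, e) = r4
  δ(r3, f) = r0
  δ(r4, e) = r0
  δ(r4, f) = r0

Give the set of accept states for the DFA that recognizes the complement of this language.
Complement accept states = All states \ Original accept states
= {r0, r1, r2, r3, r4} \ {r1}
{r0, r2, r3, r4}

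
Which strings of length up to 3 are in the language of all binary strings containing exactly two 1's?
11, 011, 101, 110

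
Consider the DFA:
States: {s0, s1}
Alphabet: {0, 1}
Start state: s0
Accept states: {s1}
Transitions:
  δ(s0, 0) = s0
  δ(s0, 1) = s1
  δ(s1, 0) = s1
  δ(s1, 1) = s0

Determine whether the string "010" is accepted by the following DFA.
Processing string "010":
  s0 --0--> s0
  s0 --1--> s1
  s1 --0--> s1
Final state: s1
Accept states: {s1}
Yes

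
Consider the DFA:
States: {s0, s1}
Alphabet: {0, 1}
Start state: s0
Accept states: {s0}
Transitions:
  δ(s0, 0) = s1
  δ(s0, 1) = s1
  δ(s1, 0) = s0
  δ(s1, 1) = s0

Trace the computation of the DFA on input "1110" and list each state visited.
read '1': s0 → s1
  read '1': s1 → s0
  read '1': s0 → s1
  read '0': s1 → s0
s0 -> s1 -> s0 -> s1 -> s0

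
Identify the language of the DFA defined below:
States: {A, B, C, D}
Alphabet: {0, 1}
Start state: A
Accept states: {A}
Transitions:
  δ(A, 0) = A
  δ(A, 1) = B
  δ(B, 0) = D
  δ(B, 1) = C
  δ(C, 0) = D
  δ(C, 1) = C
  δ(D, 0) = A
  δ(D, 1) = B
Testing a few strings:
  '11' → reject
  '0111' → reject
  '0' → accept
  '0000' → accept
State roles: A=value ≡ 0 (mod 4); B=value ≡ 1 (mod 4); C=value ≡ 3 (mod 4); D=value ≡ 2 (mod 4)
All binary strings representing a multiple of 4 (read in base 2; leading zeros allowed and ε counts as 0)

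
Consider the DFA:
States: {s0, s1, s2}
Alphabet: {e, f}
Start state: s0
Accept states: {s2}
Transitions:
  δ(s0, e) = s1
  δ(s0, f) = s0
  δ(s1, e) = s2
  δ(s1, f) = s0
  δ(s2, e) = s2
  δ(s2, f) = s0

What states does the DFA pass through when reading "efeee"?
read 'e': s0 → s1
  read 'f': s1 → s0
  read 'e': s0 → s1
  read 'e': s1 → s2
  read 'e': s2 → s2
s0 -> s1 -> s0 -> s1 -> s2 -> s2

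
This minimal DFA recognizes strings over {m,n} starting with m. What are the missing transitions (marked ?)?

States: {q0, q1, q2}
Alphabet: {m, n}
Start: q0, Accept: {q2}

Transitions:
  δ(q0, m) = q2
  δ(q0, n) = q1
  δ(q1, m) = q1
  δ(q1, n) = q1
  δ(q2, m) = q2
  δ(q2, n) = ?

From the language and accept set, identify what each state tracks — q0: no input read; q1: started with n (dead); q2: started with m.
Each missing δ(q, a) is the state matching the new tracked value after reading a.
δ(q2, n) = q2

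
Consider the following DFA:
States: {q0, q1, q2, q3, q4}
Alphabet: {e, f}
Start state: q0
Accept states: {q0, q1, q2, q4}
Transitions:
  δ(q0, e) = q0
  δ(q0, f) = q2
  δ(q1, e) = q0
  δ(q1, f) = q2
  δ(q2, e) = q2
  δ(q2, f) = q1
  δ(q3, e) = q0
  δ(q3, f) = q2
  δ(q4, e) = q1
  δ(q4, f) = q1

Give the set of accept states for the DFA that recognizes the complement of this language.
Complement accept states = All states \ Original accept states
= {q0, q1, q2, q3, q4} \ {q0, q1, q2, q4}
{q3}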